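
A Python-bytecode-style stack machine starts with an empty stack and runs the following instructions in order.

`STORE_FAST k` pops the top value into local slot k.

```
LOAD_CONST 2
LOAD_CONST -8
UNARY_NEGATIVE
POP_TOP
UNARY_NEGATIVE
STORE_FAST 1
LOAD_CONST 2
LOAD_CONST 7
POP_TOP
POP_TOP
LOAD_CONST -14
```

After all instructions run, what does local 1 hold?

LOAD_CONST 2   : 2
LOAD_CONST -8  : 2 -8
UNARY_NEGATIVE : 2 8
POP_TOP        : 2
UNARY_NEGATIVE : -2
STORE_FAST 1   : (empty)
LOAD_CONST 2   : 2
LOAD_CONST 7   : 2 7
POP_TOP        : 2
POP_TOP        : (empty)
LOAD_CONST -14 : -14

-2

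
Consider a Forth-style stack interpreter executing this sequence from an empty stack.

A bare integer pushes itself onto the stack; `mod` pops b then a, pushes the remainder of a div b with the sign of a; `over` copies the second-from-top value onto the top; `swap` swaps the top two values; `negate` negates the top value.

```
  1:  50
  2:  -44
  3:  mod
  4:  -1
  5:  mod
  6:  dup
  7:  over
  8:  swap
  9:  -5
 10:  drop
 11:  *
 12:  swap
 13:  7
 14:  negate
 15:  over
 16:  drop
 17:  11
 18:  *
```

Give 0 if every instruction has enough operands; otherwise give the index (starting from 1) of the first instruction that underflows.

50     : 50
-44    : 50 -44
mod    : 6
-1     : 6 -1
mod    : 0
dup    : 0 0
over   : 0 0 0
swap   : 0 0 0
-5     : 0 0 0 -5
drop   : 0 0 0
*      : 0 0
swap   : 0 0
7      : 0 0 7
negate : 0 0 -7
over   : 0 0 -7 0
drop   : 0 0 -7
11     : 0 0 -7 11
*      : 0 0 -77

0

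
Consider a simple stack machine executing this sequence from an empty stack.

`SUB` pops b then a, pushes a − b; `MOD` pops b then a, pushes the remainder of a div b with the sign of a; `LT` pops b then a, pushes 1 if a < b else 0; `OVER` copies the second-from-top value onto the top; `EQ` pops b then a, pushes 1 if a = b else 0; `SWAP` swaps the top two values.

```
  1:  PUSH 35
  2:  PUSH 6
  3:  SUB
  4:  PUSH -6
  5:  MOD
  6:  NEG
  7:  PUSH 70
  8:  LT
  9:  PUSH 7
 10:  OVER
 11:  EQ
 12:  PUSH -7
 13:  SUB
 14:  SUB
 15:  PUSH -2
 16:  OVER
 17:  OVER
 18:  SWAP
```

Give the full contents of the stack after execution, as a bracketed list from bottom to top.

[-6, -2, -2, -6]

PUSH 35 -> 35
PUSH 6  -> 35 6
SUB     -> 29
PUSH -6 -> 29 -6
MOD     -> 5
NEG     -> -5
PUSH 70 -> -5 70
LT      -> 1
PUSH 7  -> 1 7
OVER    -> 1 7 1
EQ      -> 1 0
PUSH -7 -> 1 0 -7
SUB     -> 1 7
SUB     -> -6
PUSH -2 -> -6 -2
OVER    -> -6 -2 -6
OVER    -> -6 -2 -6 -2
SWAP    -> -6 -2 -2 -6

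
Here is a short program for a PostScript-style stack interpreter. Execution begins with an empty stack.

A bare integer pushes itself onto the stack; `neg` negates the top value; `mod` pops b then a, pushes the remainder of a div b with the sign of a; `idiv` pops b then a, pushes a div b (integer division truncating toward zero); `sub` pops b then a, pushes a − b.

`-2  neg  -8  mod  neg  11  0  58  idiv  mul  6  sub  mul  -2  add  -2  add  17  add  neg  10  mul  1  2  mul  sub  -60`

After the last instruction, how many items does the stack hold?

-2   : -2
neg  : 2
-8   : 2 -8
mod  : 2
neg  : -2
11   : -2 11
0    : -2 11 0
58   : -2 11 0 58
idiv : -2 11 0
mul  : -2 0
6    : -2 0 6
sub  : -2 -6
mul  : 12
-2   : 12 -2
add  : 10
-2   : 10 -2
add  : 8
17   : 8 17
add  : 25
neg  : -25
10   : -25 10
mul  : -250
1    : -250 1
2    : -250 1 2
mul  : -250 2
sub  : -252
-60  : -252 -60

2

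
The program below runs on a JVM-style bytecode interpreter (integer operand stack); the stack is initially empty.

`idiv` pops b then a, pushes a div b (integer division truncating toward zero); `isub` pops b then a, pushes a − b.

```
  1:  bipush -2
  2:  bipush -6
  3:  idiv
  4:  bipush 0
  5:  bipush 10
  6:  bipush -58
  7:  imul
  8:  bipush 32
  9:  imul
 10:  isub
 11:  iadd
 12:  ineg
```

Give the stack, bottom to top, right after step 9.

bipush -2   -2
bipush -6   -2 -6
idiv        0
bipush 0    0 0
bipush 10   0 0 10
bipush -58  0 0 10 -58
imul        0 0 -580
bipush 32   0 0 -580 32
imul        0 0 -18560

[0, 0, -18560]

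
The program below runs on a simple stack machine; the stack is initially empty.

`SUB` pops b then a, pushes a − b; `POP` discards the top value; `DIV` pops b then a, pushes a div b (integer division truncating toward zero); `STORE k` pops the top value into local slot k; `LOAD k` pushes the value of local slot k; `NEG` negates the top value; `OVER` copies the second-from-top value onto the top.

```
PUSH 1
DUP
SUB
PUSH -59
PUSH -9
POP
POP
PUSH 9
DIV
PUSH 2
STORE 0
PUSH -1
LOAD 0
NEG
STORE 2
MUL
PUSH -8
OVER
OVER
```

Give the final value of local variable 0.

2

PUSH 1   : [1]
DUP      : [1, 1]
SUB      : [0]
PUSH -59 : [0, -59]
PUSH -9  : [0, -59, -9]
POP      : [0, -59]
POP      : [0]
PUSH 9   : [0, 9]
DIV      : [0]
PUSH 2   : [0, 2]
STORE 0  : [0]
PUSH -1  : [0, -1]
LOAD 0   : [0, -1, 2]
NEG      : [0, -1, -2]
STORE 2  : [0, -1]
MUL      : [0]
PUSH -8  : [0, -8]
OVER     : [0, -8, 0]
OVER     : [0, -8, 0, -8]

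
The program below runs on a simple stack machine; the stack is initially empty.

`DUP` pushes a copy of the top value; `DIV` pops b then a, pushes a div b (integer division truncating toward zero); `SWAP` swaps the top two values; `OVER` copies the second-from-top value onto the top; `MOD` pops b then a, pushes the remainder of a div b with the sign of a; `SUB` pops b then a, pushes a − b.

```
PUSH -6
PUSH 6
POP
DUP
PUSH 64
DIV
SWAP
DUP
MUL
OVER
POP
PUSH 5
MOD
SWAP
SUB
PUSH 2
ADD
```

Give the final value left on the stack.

3

PUSH -6 → -6
PUSH 6  → -6 6
POP     → -6
DUP     → -6 -6
PUSH 64 → -6 -6 64
DIV     → -6 0
SWAP    → 0 -6
DUP     → 0 -6 -6
MUL     → 0 36
OVER    → 0 36 0
POP     → 0 36
PUSH 5  → 0 36 5
MOD     → 0 1
SWAP    → 1 0
SUB     → 1
PUSH 2  → 1 2
ADD     → 3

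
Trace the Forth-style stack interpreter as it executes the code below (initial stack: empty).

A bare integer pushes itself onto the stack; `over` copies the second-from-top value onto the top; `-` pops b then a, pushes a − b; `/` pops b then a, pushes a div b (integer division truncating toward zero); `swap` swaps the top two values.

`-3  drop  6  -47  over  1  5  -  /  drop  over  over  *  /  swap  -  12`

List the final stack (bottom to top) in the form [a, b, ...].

[-6, 12]

-3   → [-3]
drop → []
6    → [6]
-47  → [6, -47]
over → [6, -47, 6]
1    → [6, -47, 6, 1]
5    → [6, -47, 6, 1, 5]
-    → [6, -47, 6, -4]
/    → [6, -47, -1]
drop → [6, -47]
over → [6, -47, 6]
over → [6, -47, 6, -47]
*    → [6, -47, -282]
/    → [6, 0]
swap → [0, 6]
-    → [-6]
12   → [-6, 12]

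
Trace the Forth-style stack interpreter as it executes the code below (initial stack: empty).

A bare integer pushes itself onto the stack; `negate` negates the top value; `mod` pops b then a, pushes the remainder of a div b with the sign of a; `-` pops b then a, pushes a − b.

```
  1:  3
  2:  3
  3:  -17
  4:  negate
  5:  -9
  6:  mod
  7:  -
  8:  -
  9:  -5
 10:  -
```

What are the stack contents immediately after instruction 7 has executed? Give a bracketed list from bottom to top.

[3, -5]

3       [3]
3       [3, 3]
-17     [3, 3, -17]
negate  [3, 3, 17]
-9      [3, 3, 17, -9]
mod     [3, 3, 8]
-       [3, -5]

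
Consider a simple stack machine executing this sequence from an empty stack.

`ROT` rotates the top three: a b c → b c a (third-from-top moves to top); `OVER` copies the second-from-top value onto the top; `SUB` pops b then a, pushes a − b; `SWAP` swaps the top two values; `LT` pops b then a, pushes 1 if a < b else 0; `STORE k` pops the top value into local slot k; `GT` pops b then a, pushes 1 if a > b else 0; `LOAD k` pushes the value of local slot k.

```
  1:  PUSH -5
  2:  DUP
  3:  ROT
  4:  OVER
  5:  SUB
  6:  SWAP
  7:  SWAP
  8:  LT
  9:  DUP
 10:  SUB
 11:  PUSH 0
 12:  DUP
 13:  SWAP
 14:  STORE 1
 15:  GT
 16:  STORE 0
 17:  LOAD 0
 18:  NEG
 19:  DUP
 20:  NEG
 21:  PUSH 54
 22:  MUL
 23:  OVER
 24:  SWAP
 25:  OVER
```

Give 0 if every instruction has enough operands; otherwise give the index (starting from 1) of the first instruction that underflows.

PUSH -5 -> -5
DUP     -> -5 -5
ROT  — needs 3 operands, stack has 2 → underflow

3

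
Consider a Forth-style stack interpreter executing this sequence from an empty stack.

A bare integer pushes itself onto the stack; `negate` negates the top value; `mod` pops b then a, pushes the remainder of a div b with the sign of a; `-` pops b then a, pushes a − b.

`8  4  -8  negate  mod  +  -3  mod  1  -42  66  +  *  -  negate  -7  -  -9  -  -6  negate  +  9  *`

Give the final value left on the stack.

8      -> [8]
4      -> [8, 4]
-8     -> [8, 4, -8]
negate -> [8, 4, 8]
mod    -> [8, 4]
+      -> [12]
-3     -> [12, -3]
mod    -> [0]
1      -> [0, 1]
-42    -> [0, 1, -42]
66     -> [0, 1, -42, 66]
+      -> [0, 1, 24]
*      -> [0, 24]
-      -> [-24]
negate -> [24]
-7     -> [24, -7]
-      -> [31]
-9     -> [31, -9]
-      -> [40]
-6     -> [40, -6]
negate -> [40, 6]
+      -> [46]
9      -> [46, 9]
*      -> [414]

414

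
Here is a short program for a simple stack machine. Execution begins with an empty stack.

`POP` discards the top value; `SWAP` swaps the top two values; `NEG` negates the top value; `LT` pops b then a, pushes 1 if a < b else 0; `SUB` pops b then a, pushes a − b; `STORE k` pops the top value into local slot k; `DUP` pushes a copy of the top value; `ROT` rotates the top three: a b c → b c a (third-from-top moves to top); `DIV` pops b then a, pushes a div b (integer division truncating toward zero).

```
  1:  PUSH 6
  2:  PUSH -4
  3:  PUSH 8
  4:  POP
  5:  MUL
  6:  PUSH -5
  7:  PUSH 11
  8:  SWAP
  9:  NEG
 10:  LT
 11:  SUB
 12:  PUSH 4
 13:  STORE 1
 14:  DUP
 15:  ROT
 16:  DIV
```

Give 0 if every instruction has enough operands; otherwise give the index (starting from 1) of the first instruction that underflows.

15

PUSH 6  : [6]
PUSH -4 : [6, -4]
PUSH 8  : [6, -4, 8]
POP     : [6, -4]
MUL     : [-24]
PUSH -5 : [-24, -5]
PUSH 11 : [-24, -5, 11]
SWAP    : [-24, 11, -5]
NEG     : [-24, 11, 5]
LT      : [-24, 0]
SUB     : [-24]
PUSH 4  : [-24, 4]
STORE 1 : [-24]
DUP     : [-24, -24]
ROT  — needs 3 operands, stack has 2 → underflow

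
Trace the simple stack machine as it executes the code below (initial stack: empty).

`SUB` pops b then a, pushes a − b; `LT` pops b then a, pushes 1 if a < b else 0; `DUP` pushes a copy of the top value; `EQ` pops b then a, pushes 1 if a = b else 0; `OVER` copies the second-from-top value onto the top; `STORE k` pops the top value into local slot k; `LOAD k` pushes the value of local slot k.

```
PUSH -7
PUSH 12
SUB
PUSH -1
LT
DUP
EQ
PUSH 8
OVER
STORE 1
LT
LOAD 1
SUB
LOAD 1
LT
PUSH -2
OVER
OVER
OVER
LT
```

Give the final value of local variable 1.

PUSH -7 → -7
PUSH 12 → -7 12
SUB     → -19
PUSH -1 → -19 -1
LT      → 1
DUP     → 1 1
EQ      → 1
PUSH 8  → 1 8
OVER    → 1 8 1
STORE 1 → 1 8
LT      → 1
LOAD 1  → 1 1
SUB     → 0
LOAD 1  → 0 1
LT      → 1
PUSH -2 → 1 -2
OVER    → 1 -2 1
OVER    → 1 -2 1 -2
OVER    → 1 -2 1 -2 1
LT      → 1 -2 1 1

1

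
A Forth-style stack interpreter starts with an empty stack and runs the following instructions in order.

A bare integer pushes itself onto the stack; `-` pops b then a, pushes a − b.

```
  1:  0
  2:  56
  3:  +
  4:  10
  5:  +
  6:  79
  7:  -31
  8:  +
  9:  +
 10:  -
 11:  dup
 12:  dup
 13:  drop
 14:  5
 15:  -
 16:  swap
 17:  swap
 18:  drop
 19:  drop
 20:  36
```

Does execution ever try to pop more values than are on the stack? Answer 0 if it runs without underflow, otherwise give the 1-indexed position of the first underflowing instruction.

10

0   : 0
56  : 0 56
+   : 56
10  : 56 10
+   : 66
79  : 66 79
-31 : 66 79 -31
+   : 66 48
+   : 114
-  — needs 2 operands, stack has 1 → underflow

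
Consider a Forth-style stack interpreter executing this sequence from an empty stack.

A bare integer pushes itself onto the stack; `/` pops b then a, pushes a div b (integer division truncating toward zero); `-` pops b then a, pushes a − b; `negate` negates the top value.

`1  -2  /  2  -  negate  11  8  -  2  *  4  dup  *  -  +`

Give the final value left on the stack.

1      : 1
-2     : 1 -2
/      : 0
2      : 0 2
-      : -2
negate : 2
11     : 2 11
8      : 2 11 8
-      : 2 3
2      : 2 3 2
*      : 2 6
4      : 2 6 4
dup    : 2 6 4 4
*      : 2 6 16
-      : 2 -10
+      : -8

-8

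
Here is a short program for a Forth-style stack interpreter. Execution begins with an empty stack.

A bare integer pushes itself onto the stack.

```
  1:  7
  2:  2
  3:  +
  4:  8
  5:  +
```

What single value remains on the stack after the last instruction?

7 -> [7]
2 -> [7, 2]
+ -> [9]
8 -> [9, 8]
+ -> [17]

17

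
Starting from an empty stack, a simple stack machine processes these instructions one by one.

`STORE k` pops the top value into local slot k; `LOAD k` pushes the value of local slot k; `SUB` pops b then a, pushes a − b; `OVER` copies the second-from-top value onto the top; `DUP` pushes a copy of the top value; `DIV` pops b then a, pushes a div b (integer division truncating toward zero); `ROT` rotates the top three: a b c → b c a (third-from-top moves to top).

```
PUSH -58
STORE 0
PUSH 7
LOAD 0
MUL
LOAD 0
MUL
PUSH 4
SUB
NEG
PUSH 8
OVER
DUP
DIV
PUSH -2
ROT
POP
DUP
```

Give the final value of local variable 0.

-58

PUSH -58 : -58
STORE 0  : (empty)
PUSH 7   : 7
LOAD 0   : 7 -58
MUL      : -406
LOAD 0   : -406 -58
MUL      : 23548
PUSH 4   : 23548 4
SUB      : 23544
NEG      : -23544
PUSH 8   : -23544 8
OVER     : -23544 8 -23544
DUP      : -23544 8 -23544 -23544
DIV      : -23544 8 1
PUSH -2  : -23544 8 1 -2
ROT      : -23544 1 -2 8
POP      : -23544 1 -2
DUP      : -23544 1 -2 -2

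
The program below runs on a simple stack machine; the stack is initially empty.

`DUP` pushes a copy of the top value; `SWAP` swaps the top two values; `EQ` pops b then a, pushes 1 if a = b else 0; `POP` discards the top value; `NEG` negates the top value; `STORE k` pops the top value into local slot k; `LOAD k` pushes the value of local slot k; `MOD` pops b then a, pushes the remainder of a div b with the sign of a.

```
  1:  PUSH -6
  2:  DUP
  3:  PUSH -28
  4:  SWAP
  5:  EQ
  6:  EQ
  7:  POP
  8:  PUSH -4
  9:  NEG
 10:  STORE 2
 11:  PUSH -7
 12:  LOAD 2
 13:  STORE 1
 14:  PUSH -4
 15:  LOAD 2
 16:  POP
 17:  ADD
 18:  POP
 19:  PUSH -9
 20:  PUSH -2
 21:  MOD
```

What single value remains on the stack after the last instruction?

PUSH -6   [-6]
DUP       [-6, -6]
PUSH -28  [-6, -6, -28]
SWAP      [-6, -28, -6]
EQ        [-6, 0]
EQ        [0]
POP       []
PUSH -4   [-4]
NEG       [4]
STORE 2   []
PUSH -7   [-7]
LOAD 2    [-7, 4]
STORE 1   [-7]
PUSH -4   [-7, -4]
LOAD 2    [-7, -4, 4]
POP       [-7, -4]
ADD       [-11]
POP       []
PUSH -9   [-9]
PUSH -2   [-9, -2]
MOD       [-1]

-1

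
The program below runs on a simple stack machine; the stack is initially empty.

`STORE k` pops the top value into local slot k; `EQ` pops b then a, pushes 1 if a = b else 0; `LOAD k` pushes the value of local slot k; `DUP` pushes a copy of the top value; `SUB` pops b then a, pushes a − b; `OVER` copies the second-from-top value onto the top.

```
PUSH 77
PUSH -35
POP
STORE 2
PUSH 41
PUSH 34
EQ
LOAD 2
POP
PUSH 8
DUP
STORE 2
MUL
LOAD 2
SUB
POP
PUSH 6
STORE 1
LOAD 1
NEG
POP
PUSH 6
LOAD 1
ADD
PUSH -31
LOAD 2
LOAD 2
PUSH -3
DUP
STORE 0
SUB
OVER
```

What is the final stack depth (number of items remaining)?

5

PUSH 77  → 77
PUSH -35 → 77 -35
POP      → 77
STORE 2  → (empty)
PUSH 41  → 41
PUSH 34  → 41 34
EQ       → 0
LOAD 2   → 0 77
POP      → 0
PUSH 8   → 0 8
DUP      → 0 8 8
STORE 2  → 0 8
MUL      → 0
LOAD 2   → 0 8
SUB      → -8
POP      → (empty)
PUSH 6   → 6
STORE 1  → (empty)
LOAD 1   → 6
NEG      → -6
POP      → (empty)
PUSH 6   → 6
LOAD 1   → 6 6
ADD      → 12
PUSH -31 → 12 -31
LOAD 2   → 12 -31 8
LOAD 2   → 12 -31 8 8
PUSH -3  → 12 -31 8 8 -3
DUP      → 12 -31 8 8 -3 -3
STORE 0  → 12 -31 8 8 -3
SUB      → 12 -31 8 11
OVER     → 12 -31 8 11 8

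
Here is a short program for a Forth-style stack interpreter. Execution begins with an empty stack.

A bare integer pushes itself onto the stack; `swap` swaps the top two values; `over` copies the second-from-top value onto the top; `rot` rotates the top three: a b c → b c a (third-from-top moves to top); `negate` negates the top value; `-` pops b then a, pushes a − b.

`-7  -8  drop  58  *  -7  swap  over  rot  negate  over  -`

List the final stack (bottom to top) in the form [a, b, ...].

[-406, -7, 14]

-7     → [-7]
-8     → [-7, -8]
drop   → [-7]
58     → [-7, 58]
*      → [-406]
-7     → [-406, -7]
swap   → [-7, -406]
over   → [-7, -406, -7]
rot    → [-406, -7, -7]
negate → [-406, -7, 7]
over   → [-406, -7, 7, -7]
-      → [-406, -7, 14]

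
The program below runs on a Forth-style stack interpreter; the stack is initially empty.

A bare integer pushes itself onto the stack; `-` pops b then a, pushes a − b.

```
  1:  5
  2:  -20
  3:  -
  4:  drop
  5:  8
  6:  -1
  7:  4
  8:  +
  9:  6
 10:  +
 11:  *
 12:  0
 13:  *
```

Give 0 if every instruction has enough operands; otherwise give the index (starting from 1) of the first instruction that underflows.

5     [5]
-20   [5, -20]
-     [25]
drop  []
8     [8]
-1    [8, -1]
4     [8, -1, 4]
+     [8, 3]
6     [8, 3, 6]
+     [8, 9]
*     [72]
0     [72, 0]
*     [0]

0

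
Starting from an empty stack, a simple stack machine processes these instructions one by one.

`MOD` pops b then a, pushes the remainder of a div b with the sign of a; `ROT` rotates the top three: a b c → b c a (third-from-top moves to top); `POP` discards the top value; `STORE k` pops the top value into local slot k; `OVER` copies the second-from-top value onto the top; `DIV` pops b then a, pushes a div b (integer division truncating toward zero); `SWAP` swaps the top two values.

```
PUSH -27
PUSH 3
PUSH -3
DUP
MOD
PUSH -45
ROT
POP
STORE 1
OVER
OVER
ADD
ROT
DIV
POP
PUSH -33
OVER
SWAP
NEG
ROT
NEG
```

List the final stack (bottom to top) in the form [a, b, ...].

[0, 33, 0]

PUSH -27 : [-27]
PUSH 3   : [-27, 3]
PUSH -3  : [-27, 3, -3]
DUP      : [-27, 3, -3, -3]
MOD      : [-27, 3, 0]
PUSH -45 : [-27, 3, 0, -45]
ROT      : [-27, 0, -45, 3]
POP      : [-27, 0, -45]
STORE 1  : [-27, 0]
OVER     : [-27, 0, -27]
OVER     : [-27, 0, -27, 0]
ADD      : [-27, 0, -27]
ROT      : [0, -27, -27]
DIV      : [0, 1]
POP      : [0]
PUSH -33 : [0, -33]
OVER     : [0, -33, 0]
SWAP     : [0, 0, -33]
NEG      : [0, 0, 33]
ROT      : [0, 33, 0]
NEG      : [0, 33, 0]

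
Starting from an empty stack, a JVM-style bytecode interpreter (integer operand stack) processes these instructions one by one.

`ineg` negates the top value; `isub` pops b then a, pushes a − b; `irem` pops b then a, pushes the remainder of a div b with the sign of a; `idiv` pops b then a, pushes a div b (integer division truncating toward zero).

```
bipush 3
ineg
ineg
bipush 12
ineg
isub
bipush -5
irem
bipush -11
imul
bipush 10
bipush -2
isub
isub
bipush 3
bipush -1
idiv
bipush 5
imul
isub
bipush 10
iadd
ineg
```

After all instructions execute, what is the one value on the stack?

bipush 3   : 3
ineg       : -3
ineg       : 3
bipush 12  : 3 12
ineg       : 3 -12
isub       : 15
bipush -5  : 15 -5
irem       : 0
bipush -11 : 0 -11
imul       : 0
bipush 10  : 0 10
bipush -2  : 0 10 -2
isub       : 0 12
isub       : -12
bipush 3   : -12 3
bipush -1  : -12 3 -1
idiv       : -12 -3
bipush 5   : -12 -3 5
imul       : -12 -15
isub       : 3
bipush 10  : 3 10
iadd       : 13
ineg       : -13

-13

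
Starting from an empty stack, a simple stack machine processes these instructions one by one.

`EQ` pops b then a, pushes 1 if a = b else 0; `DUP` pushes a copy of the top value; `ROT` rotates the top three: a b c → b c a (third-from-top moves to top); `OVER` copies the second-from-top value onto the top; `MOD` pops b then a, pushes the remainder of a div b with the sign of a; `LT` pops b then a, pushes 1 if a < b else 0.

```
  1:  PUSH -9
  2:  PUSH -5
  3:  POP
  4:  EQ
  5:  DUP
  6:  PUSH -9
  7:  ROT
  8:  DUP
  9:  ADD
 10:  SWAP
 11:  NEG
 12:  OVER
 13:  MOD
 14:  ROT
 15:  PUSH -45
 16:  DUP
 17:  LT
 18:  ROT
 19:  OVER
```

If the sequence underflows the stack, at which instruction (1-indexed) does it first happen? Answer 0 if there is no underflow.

PUSH -9  -9
PUSH -5  -9 -5
POP      -9
EQ  — needs 2 operands, stack has 1 → underflow

4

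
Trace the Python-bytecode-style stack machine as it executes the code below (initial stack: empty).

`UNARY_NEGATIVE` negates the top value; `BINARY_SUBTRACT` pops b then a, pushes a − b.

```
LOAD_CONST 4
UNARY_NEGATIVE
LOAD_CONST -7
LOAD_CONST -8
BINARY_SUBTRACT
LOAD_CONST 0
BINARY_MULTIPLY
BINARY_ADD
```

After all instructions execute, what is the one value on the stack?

LOAD_CONST 4    -> [4]
UNARY_NEGATIVE  -> [-4]
LOAD_CONST -7   -> [-4, -7]
LOAD_CONST -8   -> [-4, -7, -8]
BINARY_SUBTRACT -> [-4, 1]
LOAD_CONST 0    -> [-4, 1, 0]
BINARY_MULTIPLY -> [-4, 0]
BINARY_ADD      -> [-4]

-4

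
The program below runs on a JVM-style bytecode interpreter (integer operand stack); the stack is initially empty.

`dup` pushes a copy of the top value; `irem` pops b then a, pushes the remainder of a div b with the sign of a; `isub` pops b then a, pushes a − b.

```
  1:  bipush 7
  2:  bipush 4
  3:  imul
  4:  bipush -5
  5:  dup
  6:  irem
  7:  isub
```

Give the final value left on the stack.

bipush 7  → [7]
bipush 4  → [7, 4]
imul      → [28]
bipush -5 → [28, -5]
dup       → [28, -5, -5]
irem      → [28, 0]
isub      → [28]

28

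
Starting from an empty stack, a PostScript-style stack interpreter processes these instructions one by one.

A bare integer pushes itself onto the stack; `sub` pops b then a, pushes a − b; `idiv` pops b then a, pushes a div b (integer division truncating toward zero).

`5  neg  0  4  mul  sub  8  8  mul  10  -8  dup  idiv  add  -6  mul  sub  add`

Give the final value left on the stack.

125

5    : [5]
neg  : [-5]
0    : [-5, 0]
4    : [-5, 0, 4]
mul  : [-5, 0]
sub  : [-5]
8    : [-5, 8]
8    : [-5, 8, 8]
mul  : [-5, 64]
10   : [-5, 64, 10]
-8   : [-5, 64, 10, -8]
dup  : [-5, 64, 10, -8, -8]
idiv : [-5, 64, 10, 1]
add  : [-5, 64, 11]
-6   : [-5, 64, 11, -6]
mul  : [-5, 64, -66]
sub  : [-5, 130]
add  : [125]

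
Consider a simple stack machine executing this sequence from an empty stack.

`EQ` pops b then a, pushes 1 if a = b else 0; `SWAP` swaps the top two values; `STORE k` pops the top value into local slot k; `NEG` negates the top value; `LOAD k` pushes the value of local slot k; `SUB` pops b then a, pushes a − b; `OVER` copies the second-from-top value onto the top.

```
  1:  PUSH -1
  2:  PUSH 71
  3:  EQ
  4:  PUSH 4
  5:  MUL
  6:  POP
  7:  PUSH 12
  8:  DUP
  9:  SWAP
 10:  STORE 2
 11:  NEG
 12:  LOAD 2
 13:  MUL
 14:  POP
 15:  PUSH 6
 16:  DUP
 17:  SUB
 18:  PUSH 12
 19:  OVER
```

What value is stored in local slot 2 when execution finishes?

12

PUSH -1 : -1
PUSH 71 : -1 71
EQ      : 0
PUSH 4  : 0 4
MUL     : 0
POP     : (empty)
PUSH 12 : 12
DUP     : 12 12
SWAP    : 12 12
STORE 2 : 12
NEG     : -12
LOAD 2  : -12 12
MUL     : -144
POP     : (empty)
PUSH 6  : 6
DUP     : 6 6
SUB     : 0
PUSH 12 : 0 12
OVER    : 0 12 0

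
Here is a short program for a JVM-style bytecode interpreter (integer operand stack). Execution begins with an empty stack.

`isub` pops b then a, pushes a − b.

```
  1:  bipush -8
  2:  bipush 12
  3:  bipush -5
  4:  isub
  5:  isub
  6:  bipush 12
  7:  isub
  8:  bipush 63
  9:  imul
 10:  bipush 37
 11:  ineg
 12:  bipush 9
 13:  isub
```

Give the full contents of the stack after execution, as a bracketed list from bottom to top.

[-2331, -46]

bipush -8  [-8]
bipush 12  [-8, 12]
bipush -5  [-8, 12, -5]
isub       [-8, 17]
isub       [-25]
bipush 12  [-25, 12]
isub       [-37]
bipush 63  [-37, 63]
imul       [-2331]
bipush 37  [-2331, 37]
ineg       [-2331, -37]
bipush 9   [-2331, -37, 9]
isub       [-2331, -46]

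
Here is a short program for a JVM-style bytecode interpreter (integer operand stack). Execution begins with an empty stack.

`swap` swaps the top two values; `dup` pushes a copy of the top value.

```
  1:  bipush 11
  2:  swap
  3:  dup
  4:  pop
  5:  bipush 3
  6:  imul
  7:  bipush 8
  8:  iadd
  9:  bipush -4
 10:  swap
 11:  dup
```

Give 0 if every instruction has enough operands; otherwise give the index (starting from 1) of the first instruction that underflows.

2

bipush 11 : 11
swap  — needs 2 operands, stack has 1 → underflow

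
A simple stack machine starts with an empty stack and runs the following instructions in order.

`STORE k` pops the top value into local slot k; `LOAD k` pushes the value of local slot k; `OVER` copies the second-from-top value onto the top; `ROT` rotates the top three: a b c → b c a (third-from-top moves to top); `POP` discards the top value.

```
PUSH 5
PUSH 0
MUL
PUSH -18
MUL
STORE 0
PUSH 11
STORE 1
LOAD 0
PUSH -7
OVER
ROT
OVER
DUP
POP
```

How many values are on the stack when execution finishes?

PUSH 5   : 5
PUSH 0   : 5 0
MUL      : 0
PUSH -18 : 0 -18
MUL      : 0
STORE 0  : (empty)
PUSH 11  : 11
STORE 1  : (empty)
LOAD 0   : 0
PUSH -7  : 0 -7
OVER     : 0 -7 0
ROT      : -7 0 0
OVER     : -7 0 0 0
DUP      : -7 0 0 0 0
POP      : -7 0 0 0

4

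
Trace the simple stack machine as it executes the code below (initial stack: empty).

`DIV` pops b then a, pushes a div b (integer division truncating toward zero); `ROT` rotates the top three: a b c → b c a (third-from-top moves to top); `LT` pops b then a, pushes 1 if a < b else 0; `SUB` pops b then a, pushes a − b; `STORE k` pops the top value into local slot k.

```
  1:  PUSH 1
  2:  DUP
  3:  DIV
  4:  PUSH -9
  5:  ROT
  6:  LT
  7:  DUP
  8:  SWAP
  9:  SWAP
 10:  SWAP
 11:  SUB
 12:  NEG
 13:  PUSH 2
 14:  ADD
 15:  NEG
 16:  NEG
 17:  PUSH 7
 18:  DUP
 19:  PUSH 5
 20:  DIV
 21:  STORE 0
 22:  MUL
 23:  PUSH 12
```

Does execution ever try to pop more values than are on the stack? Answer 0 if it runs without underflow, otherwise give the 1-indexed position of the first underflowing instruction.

5

PUSH 1  → 1
DUP     → 1 1
DIV     → 1
PUSH -9 → 1 -9
ROT  — needs 3 operands, stack has 2 → underflow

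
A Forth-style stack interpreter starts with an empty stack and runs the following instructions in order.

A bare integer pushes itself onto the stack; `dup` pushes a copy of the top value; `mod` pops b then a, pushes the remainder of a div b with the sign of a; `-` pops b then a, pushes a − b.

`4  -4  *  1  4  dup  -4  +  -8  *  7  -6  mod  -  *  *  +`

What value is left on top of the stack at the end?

4   -> 4
-4  -> 4 -4
*   -> -16
1   -> -16 1
4   -> -16 1 4
dup -> -16 1 4 4
-4  -> -16 1 4 4 -4
+   -> -16 1 4 0
-8  -> -16 1 4 0 -8
*   -> -16 1 4 0
7   -> -16 1 4 0 7
-6  -> -16 1 4 0 7 -6
mod -> -16 1 4 0 1
-   -> -16 1 4 -1
*   -> -16 1 -4
*   -> -16 -4
+   -> -20

-20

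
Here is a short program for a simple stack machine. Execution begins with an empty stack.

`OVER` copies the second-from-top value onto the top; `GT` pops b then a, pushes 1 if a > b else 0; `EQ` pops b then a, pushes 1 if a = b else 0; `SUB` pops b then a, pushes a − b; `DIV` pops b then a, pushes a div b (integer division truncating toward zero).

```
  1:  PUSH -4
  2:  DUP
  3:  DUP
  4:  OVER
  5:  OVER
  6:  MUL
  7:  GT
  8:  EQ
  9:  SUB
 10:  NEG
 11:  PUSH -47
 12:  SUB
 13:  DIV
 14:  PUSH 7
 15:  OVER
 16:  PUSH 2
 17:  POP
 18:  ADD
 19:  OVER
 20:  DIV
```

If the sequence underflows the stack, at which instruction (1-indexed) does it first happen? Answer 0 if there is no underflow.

13

PUSH -4   -4
DUP       -4 -4
DUP       -4 -4 -4
OVER      -4 -4 -4 -4
OVER      -4 -4 -4 -4 -4
MUL       -4 -4 -4 16
GT        -4 -4 0
EQ        -4 0
SUB       -4
NEG       4
PUSH -47  4 -47
SUB       51
DIV  — needs 2 operands, stack has 1 → underflow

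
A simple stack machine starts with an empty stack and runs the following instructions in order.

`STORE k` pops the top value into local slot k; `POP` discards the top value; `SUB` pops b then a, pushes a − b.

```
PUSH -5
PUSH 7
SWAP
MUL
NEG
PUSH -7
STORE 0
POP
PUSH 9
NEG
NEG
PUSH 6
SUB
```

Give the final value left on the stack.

PUSH -5 -> [-5]
PUSH 7  -> [-5, 7]
SWAP    -> [7, -5]
MUL     -> [-35]
NEG     -> [35]
PUSH -7 -> [35, -7]
STORE 0 -> [35]
POP     -> []
PUSH 9  -> [9]
NEG     -> [-9]
NEG     -> [9]
PUSH 6  -> [9, 6]
SUB     -> [3]

3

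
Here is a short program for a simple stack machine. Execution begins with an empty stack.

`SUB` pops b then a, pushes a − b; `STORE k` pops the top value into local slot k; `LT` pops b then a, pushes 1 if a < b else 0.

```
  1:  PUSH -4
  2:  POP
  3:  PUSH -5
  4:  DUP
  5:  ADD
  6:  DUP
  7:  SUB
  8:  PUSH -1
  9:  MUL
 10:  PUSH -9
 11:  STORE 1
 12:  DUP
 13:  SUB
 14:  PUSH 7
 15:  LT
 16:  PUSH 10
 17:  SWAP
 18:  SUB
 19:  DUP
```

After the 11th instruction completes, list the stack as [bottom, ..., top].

[0]

PUSH -4  [-4]
POP      []
PUSH -5  [-5]
DUP      [-5, -5]
ADD      [-10]
DUP      [-10, -10]
SUB      [0]
PUSH -1  [0, -1]
MUL      [0]
PUSH -9  [0, -9]
STORE 1  [0]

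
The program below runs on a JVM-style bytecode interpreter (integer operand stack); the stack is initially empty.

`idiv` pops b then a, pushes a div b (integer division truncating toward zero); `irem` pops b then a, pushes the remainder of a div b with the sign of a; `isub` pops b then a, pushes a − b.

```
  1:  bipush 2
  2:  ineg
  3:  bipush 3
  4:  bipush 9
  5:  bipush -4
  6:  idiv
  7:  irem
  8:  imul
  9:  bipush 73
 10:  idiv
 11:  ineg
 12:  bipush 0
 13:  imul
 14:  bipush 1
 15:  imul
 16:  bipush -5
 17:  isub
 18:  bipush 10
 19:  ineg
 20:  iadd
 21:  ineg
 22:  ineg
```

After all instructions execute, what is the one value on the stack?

-5

bipush 2  : 2
ineg      : -2
bipush 3  : -2 3
bipush 9  : -2 3 9
bipush -4 : -2 3 9 -4
idiv      : -2 3 -2
irem      : -2 1
imul      : -2
bipush 73 : -2 73
idiv      : 0
ineg      : 0
bipush 0  : 0 0
imul      : 0
bipush 1  : 0 1
imul      : 0
bipush -5 : 0 -5
isub      : 5
bipush 10 : 5 10
ineg      : 5 -10
iadd      : -5
ineg      : 5
ineg      : -5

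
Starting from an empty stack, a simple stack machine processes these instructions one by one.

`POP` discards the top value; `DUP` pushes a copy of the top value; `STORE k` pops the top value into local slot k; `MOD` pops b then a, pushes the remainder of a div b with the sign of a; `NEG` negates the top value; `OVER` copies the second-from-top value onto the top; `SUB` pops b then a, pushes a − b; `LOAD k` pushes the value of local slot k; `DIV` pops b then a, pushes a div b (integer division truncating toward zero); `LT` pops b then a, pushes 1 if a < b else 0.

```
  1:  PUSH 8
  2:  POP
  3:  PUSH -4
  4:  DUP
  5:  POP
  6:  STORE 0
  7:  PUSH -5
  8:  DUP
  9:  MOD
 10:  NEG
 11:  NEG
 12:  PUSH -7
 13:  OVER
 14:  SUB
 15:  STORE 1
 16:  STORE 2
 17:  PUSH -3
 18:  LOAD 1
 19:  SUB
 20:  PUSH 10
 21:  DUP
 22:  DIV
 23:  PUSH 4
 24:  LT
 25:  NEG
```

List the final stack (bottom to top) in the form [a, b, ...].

PUSH 8   [8]
POP      []
PUSH -4  [-4]
DUP      [-4, -4]
POP      [-4]
STORE 0  []
PUSH -5  [-5]
DUP      [-5, -5]
MOD      [0]
NEG      [0]
NEG      [0]
PUSH -7  [0, -7]
OVER     [0, -7, 0]
SUB      [0, -7]
STORE 1  [0]
STORE 2  []
PUSH -3  [-3]
LOAD 1   [-3, -7]
SUB      [4]
PUSH 10  [4, 10]
DUP      [4, 10, 10]
DIV      [4, 1]
PUSH 4   [4, 1, 4]
LT       [4, 1]
NEG      [4, -1]

[4, -1]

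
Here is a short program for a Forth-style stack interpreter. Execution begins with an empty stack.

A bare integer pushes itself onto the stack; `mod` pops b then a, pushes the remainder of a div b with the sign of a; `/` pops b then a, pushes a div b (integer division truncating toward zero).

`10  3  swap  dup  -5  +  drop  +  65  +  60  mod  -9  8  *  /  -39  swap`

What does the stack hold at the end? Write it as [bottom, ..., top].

10   → [10]
3    → [10, 3]
swap → [3, 10]
dup  → [3, 10, 10]
-5   → [3, 10, 10, -5]
+    → [3, 10, 5]
drop → [3, 10]
+    → [13]
65   → [13, 65]
+    → [78]
60   → [78, 60]
mod  → [18]
-9   → [18, -9]
8    → [18, -9, 8]
*    → [18, -72]
/    → [0]
-39  → [0, -39]
swap → [-39, 0]

[-39, 0]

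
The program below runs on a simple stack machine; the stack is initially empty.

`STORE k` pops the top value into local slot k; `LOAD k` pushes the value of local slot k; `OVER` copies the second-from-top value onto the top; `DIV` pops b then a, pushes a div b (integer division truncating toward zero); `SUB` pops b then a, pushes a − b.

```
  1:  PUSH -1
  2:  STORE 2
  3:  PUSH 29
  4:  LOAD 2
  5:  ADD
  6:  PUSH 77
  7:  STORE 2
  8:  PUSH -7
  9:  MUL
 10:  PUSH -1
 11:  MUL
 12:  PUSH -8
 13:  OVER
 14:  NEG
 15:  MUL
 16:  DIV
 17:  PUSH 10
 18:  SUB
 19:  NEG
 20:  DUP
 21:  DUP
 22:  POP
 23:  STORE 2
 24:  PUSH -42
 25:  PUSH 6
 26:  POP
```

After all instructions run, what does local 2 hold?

PUSH -1   [-1]
STORE 2   []
PUSH 29   [29]
LOAD 2    [29, -1]
ADD       [28]
PUSH 77   [28, 77]
STORE 2   [28]
PUSH -7   [28, -7]
MUL       [-196]
PUSH -1   [-196, -1]
MUL       [196]
PUSH -8   [196, -8]
OVER      [196, -8, 196]
NEG       [196, -8, -196]
MUL       [196, 1568]
DIV       [0]
PUSH 10   [0, 10]
SUB       [-10]
NEG       [10]
DUP       [10, 10]
DUP       [10, 10, 10]
POP       [10, 10]
STORE 2   [10]
PUSH -42  [10, -42]
PUSH 6    [10, -42, 6]
POP       [10, -42]

10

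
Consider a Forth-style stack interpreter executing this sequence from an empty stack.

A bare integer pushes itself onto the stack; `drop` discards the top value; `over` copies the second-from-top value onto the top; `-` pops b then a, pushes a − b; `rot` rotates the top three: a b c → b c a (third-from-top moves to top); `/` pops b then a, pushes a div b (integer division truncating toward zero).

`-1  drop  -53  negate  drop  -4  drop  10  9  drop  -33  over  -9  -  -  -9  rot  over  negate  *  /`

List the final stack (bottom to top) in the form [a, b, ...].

-1     → [-1]
drop   → []
-53    → [-53]
negate → [53]
drop   → []
-4     → [-4]
drop   → []
10     → [10]
9      → [10, 9]
drop   → [10]
-33    → [10, -33]
over   → [10, -33, 10]
-9     → [10, -33, 10, -9]
-      → [10, -33, 19]
-      → [10, -52]
-9     → [10, -52, -9]
rot    → [-52, -9, 10]
over   → [-52, -9, 10, -9]
negate → [-52, -9, 10, 9]
*      → [-52, -9, 90]
/      → [-52, 0]

[-52, 0]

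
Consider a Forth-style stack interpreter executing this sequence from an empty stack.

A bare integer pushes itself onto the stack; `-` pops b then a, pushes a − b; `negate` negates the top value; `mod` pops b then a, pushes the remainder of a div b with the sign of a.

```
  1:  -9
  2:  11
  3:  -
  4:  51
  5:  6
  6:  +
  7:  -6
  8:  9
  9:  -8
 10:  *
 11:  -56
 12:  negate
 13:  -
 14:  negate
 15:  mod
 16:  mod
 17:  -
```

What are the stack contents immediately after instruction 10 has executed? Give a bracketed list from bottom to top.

[-20, 57, -6, -72]

-9 : -9
11 : -9 11
-  : -20
51 : -20 51
6  : -20 51 6
+  : -20 57
-6 : -20 57 -6
9  : -20 57 -6 9
-8 : -20 57 -6 9 -8
*  : -20 57 -6 -72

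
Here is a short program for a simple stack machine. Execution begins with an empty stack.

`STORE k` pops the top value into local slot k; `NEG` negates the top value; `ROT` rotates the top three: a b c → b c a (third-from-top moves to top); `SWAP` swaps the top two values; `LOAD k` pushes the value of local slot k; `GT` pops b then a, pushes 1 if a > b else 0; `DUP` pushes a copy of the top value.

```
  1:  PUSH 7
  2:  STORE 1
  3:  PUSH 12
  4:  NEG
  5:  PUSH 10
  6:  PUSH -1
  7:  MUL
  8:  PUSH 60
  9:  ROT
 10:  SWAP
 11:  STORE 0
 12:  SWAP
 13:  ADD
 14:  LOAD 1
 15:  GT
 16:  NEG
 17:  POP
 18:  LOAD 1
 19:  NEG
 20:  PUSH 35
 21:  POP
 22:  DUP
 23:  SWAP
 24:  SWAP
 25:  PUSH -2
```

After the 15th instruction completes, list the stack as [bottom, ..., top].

PUSH 7  → [7]
STORE 1 → []
PUSH 12 → [12]
NEG     → [-12]
PUSH 10 → [-12, 10]
PUSH -1 → [-12, 10, -1]
MUL     → [-12, -10]
PUSH 60 → [-12, -10, 60]
ROT     → [-10, 60, -12]
SWAP    → [-10, -12, 60]
STORE 0 → [-10, -12]
SWAP    → [-12, -10]
ADD     → [-22]
LOAD 1  → [-22, 7]
GT      → [0]

[0]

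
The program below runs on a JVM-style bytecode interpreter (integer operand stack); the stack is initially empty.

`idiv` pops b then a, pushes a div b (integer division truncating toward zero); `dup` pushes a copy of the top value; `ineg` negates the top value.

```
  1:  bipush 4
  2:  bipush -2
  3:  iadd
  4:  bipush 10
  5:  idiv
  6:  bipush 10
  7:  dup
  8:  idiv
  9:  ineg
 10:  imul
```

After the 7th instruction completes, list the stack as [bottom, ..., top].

bipush 4  → 4
bipush -2 → 4 -2
iadd      → 2
bipush 10 → 2 10
idiv      → 0
bipush 10 → 0 10
dup       → 0 10 10

[0, 10, 10]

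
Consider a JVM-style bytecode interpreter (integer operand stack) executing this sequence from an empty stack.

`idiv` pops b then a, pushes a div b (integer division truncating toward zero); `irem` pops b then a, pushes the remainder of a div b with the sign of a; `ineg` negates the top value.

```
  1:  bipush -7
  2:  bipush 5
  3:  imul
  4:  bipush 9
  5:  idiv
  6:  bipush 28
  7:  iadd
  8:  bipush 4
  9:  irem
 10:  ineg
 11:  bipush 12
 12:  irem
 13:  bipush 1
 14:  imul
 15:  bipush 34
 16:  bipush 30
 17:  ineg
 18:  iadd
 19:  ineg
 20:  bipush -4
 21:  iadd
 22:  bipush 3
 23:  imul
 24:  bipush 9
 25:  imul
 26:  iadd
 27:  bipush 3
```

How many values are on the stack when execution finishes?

bipush -7 → [-7]
bipush 5  → [-7, 5]
imul      → [-35]
bipush 9  → [-35, 9]
idiv      → [-3]
bipush 28 → [-3, 28]
iadd      → [25]
bipush 4  → [25, 4]
irem      → [1]
ineg      → [-1]
bipush 12 → [-1, 12]
irem      → [-1]
bipush 1  → [-1, 1]
imul      → [-1]
bipush 34 → [-1, 34]
bipush 30 → [-1, 34, 30]
ineg      → [-1, 34, -30]
iadd      → [-1, 4]
ineg      → [-1, -4]
bipush -4 → [-1, -4, -4]
iadd      → [-1, -8]
bipush 3  → [-1, -8, 3]
imul      → [-1, -24]
bipush 9  → [-1, -24, 9]
imul      → [-1, -216]
iadd      → [-217]
bipush 3  → [-217, 3]

2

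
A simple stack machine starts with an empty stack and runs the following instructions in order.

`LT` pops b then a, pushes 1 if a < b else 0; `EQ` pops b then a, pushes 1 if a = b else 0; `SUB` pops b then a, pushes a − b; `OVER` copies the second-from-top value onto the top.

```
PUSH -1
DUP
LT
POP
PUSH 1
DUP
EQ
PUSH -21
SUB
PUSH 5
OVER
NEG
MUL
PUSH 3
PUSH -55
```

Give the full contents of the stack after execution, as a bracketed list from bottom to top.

[22, -110, 3, -55]

PUSH -1  : -1
DUP      : -1 -1
LT       : 0
POP      : (empty)
PUSH 1   : 1
DUP      : 1 1
EQ       : 1
PUSH -21 : 1 -21
SUB      : 22
PUSH 5   : 22 5
OVER     : 22 5 22
NEG      : 22 5 -22
MUL      : 22 -110
PUSH 3   : 22 -110 3
PUSH -55 : 22 -110 3 -55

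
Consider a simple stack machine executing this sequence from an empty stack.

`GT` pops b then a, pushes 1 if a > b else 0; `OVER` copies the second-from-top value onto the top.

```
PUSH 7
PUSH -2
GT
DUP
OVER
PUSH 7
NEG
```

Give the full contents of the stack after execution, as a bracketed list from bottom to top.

PUSH 7  : [7]
PUSH -2 : [7, -2]
GT      : [1]
DUP     : [1, 1]
OVER    : [1, 1, 1]
PUSH 7  : [1, 1, 1, 7]
NEG     : [1, 1, 1, -7]

[1, 1, 1, -7]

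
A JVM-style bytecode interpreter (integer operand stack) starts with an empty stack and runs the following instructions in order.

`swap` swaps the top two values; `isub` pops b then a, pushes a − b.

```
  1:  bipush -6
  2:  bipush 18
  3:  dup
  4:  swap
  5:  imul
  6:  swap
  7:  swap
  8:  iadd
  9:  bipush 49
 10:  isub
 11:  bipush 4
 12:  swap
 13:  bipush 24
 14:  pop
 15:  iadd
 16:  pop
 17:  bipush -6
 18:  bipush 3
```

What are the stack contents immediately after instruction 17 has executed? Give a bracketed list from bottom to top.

bipush -6 -> -6
bipush 18 -> -6 18
dup       -> -6 18 18
swap      -> -6 18 18
imul      -> -6 324
swap      -> 324 -6
swap      -> -6 324
iadd      -> 318
bipush 49 -> 318 49
isub      -> 269
bipush 4  -> 269 4
swap      -> 4 269
bipush 24 -> 4 269 24
pop       -> 4 269
iadd      -> 273
pop       -> (empty)
bipush -6 -> -6

[-6]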